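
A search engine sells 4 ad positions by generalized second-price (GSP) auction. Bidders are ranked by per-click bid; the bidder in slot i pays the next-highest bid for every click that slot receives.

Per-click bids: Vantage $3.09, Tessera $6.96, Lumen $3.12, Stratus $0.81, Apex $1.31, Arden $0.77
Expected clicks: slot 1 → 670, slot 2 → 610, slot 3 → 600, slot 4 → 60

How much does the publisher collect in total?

Per-click bids in order: $6.96 (Tessera) > $3.12 (Lumen) > $3.09 (Vantage) > $1.31 (Apex) > $0.81 (Stratus) > …
Slot 1: Tessera pays $3.12 × 670 = $2090.40
Slot 2: Lumen pays $3.09 × 610 = $1884.90
Slot 3: Vantage pays $1.31 × 600 = $786.00
Slot 4: Apex pays $0.81 × 60 = $48.60
Total = $4809.90

Total revenue: $4809.90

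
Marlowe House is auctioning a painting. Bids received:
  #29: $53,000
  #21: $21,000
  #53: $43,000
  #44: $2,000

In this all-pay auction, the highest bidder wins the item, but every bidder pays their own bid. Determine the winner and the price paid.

#29 pays $53,000

All-pay auction: the highest bidder wins the item, but every bidder pays their own bid.
Bids ranked: 53,000 (#29) > 43,000 (#53) > 21,000 (#21) > 2,000 (#44)
#29 is highest and takes the item; every bidder forfeits their bid.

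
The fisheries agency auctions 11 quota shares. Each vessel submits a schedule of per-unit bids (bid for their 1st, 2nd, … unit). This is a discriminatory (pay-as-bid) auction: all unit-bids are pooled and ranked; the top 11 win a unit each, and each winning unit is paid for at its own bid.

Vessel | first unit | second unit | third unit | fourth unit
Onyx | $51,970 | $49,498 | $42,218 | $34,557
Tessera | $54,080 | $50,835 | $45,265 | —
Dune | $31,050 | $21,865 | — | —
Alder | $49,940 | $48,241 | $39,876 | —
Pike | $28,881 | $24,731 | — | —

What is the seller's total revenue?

Pooled unit-bids ranked (top 11): 54,080 (Tessera-1), 51,970 (Onyx-1), 50,835 (Tessera-2), 49,940 (Alder-1), 49,498 (Onyx-2), 48,241 (Alder-2), 45,265 (Tessera-3), 42,218 (Onyx-3), 39,876 (Alder-3), 34,557 (Onyx-4), 31,050 (Dune-1)
Next rejected bid: $28,881 (not a price — pay-as-bid).
Each winning unit pays its own bid.
Revenue = 54,080 + 51,970 + 50,835 + 49,940 + 49,498 + 48,241 + 45,265 + 42,218 + 39,876 + 34,557 + 31,050 = $497,530.

Total revenue: $497,530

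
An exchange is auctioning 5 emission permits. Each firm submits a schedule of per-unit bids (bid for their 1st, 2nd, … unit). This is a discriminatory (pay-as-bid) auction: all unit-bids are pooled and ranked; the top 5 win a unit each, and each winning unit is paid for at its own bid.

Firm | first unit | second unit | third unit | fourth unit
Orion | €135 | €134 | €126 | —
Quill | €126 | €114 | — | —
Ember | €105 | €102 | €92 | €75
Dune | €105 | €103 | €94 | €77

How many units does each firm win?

Orion 3, Quill 2

All unit-bids, highest first — top 5: 135 (Orion-1), 134 (Orion-2), 126 (Orion-3), 126 (Quill-1), 114 (Quill-2)
Next rejected bid: €105 (not a price — pay-as-bid).
Allocation: Orion 3, Quill 2.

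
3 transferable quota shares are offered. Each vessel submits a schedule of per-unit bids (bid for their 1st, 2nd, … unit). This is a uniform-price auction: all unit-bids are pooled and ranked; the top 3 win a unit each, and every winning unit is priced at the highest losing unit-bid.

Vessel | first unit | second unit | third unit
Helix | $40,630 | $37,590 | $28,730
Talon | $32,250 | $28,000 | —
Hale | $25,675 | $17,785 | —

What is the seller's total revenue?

Merging the schedules and taking the best 3: 40,630 (Helix-1), 37,590 (Helix-2), 32,250 (Talon-1)
First bid not allocated: $28,730.
Allocation: Helix 2, Talon 1. Every unit priced at $28,730.
Revenue = 3 × 28,730 = $86,190.

Total revenue: $86,190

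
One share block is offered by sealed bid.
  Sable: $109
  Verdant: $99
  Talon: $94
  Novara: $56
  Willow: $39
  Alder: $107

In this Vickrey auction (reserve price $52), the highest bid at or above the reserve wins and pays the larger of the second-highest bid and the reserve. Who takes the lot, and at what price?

Sable pays $107

Bids in order: 109 (Sable) > 107 (Alder) > 99 (Verdant) > 94 (Talon) > 56 (Novara) > 39 (Willow)
Highest eligible bid: Sable at $109.
max(second-highest $107, reserve $52) = $107; the reserve does not bind.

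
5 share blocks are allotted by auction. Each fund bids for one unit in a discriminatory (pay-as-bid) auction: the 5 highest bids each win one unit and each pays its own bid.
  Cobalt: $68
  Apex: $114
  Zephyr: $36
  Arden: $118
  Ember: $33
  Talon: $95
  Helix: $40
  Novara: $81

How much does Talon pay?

Talon pays $95

Sorting: 118 (Arden), 114 (Apex), 95 (Talon), 81 (Novara), 68 (Cobalt), 40 (Helix), 36 (Zephyr), …
Top 5: Arden, Apex, Talon, Novara, Cobalt.
Talon wins → own bid $95.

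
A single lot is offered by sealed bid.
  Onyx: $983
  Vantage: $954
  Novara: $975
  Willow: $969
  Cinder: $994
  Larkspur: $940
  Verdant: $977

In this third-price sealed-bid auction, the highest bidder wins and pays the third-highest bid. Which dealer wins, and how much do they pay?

Rule: the highest bidder wins and pays the third-highest bid.
Sorting bids: 994 (Cinder) > 983 (Onyx) > 977 (Verdant) > 975 (Novara) > 969 (Willow) > 954 (Vantage) > …
Cinder wins; payment is bid #3 in the ranking = $977.

Cinder pays $977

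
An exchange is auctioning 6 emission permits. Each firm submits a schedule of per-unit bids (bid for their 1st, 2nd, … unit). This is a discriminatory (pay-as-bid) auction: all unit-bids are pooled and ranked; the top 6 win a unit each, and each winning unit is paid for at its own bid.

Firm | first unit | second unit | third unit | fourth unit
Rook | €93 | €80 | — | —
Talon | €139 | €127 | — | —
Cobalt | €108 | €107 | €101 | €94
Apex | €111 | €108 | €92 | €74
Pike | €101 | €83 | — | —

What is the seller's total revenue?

Pooled unit-bids ranked (top 6): 139 (Talon-1), 127 (Talon-2), 111 (Apex-1), 108 (Cobalt-1), 108 (Apex-2), 107 (Cobalt-2)
Next rejected bid: €101 (not a price — pay-as-bid).
Each winning unit pays its own bid.
Revenue = 139 + 127 + 111 + 108 + 108 + 107 = €700.

Total revenue: €700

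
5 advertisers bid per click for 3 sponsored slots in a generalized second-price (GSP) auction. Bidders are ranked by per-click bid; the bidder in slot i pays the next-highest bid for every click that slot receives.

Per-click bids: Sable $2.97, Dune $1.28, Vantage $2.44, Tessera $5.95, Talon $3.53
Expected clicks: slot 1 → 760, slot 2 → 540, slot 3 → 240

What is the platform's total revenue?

Total revenue: $4872.20

Per-click bids in order: $5.95 (Tessera) > $3.53 (Talon) > $2.97 (Sable) > $2.44 (Vantage) > …
Slot 1: Tessera pays $3.53 × 760 = $2682.80
Slot 2: Talon pays $2.97 × 540 = $1603.80
Slot 3: Sable pays $2.44 × 240 = $585.60
Total = $4872.20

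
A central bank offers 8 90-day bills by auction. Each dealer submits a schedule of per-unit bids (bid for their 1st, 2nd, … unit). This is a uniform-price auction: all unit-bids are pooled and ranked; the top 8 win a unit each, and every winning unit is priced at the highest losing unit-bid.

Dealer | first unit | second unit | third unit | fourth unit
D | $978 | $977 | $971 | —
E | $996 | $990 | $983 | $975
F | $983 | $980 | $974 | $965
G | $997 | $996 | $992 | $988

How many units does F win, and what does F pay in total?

All unit-bids, highest first — top 8: 997 (G-1), 996 (E-1), 996 (G-2), 992 (G-3), 990 (E-2), 988 (G-4), 983 (E-3), 983 (F-1)
First bid not allocated: $980.
F wins 1 unit(s) at $980 each.

F: 1 unit, pays $980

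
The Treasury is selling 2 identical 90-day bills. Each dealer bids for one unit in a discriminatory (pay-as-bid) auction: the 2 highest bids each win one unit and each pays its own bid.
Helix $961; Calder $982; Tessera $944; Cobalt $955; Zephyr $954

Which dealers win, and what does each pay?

Ordering the bids: 982 (Calder), 961 (Helix), 955 (Cobalt), 954 (Zephyr), …
The 2 highest are Calder, Helix.
Each winner pays its own bid: Calder $982, Helix $961.

Calder $982, Helix $961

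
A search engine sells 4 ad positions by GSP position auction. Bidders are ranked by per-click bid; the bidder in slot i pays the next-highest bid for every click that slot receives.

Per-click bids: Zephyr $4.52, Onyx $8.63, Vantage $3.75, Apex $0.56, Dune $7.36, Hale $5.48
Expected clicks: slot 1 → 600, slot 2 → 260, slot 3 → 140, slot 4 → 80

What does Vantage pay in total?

Per-click bids in order: $8.63 (Onyx) > $7.36 (Dune) > $5.48 (Hale) > $4.52 (Zephyr) > $3.75 (Vantage) > …
Vantage ranks below slot 4 → no slot, pays nothing.

Vantage pays $0.00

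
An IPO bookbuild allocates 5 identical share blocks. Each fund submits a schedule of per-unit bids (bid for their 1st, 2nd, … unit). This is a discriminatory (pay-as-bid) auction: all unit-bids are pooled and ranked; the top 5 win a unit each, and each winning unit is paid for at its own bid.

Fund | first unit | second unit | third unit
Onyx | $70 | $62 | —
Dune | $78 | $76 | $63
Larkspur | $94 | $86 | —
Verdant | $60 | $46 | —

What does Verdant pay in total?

Merging the schedules and taking the best 5: 94 (Larkspur-1), 86 (Larkspur-2), 78 (Dune-1), 76 (Dune-2), 70 (Onyx-1)
Next rejected bid: $63 (not a price — pay-as-bid).
Verdant wins no units.

Verdant pays $0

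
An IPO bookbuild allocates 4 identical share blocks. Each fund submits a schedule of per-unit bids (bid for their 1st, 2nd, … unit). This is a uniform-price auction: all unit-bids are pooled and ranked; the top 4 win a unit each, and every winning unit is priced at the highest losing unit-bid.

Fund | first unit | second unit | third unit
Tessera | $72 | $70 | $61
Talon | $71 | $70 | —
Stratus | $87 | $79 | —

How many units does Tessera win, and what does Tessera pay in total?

Tessera: 1 unit, pays $70

Merging the schedules and taking the best 4: 87 (Stratus-1), 79 (Stratus-2), 72 (Tessera-1), 71 (Talon-1)
First bid not allocated: $70.
Tessera wins 1 unit(s) at $70 each.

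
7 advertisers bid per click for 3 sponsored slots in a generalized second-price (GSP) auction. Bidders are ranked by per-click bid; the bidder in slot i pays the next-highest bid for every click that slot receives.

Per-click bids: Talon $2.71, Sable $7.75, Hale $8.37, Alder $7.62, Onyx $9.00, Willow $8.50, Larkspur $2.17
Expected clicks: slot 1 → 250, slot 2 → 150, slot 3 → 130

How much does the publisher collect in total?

Sorting advertisers: $9.00 (Onyx) > $8.50 (Willow) > $8.37 (Hale) > $7.75 (Sable) > …
Slot 1: Onyx pays $8.50 × 250 = $2125.00
Slot 2: Willow pays $8.37 × 150 = $1255.50
Slot 3: Hale pays $7.75 × 130 = $1007.50
Total = $4388.00

Total revenue: $4388.00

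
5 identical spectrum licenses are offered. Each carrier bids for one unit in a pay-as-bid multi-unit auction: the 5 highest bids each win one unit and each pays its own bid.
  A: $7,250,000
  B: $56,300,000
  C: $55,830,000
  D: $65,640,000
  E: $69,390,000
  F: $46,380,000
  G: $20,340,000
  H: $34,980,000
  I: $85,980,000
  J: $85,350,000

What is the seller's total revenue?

Total revenue: $362,660,000

Ordering the bids: 85,980,000 (I), 85,350,000 (J), 69,390,000 (E), 65,640,000 (D), 56,300,000 (B), 55,830,000 (C), 46,380,000 (F), …
Top 5: I, J, E, D, B.
Total revenue = 85,980,000 + 85,350,000 + 69,390,000 + 65,640,000 + 56,300,000 = $362,660,000.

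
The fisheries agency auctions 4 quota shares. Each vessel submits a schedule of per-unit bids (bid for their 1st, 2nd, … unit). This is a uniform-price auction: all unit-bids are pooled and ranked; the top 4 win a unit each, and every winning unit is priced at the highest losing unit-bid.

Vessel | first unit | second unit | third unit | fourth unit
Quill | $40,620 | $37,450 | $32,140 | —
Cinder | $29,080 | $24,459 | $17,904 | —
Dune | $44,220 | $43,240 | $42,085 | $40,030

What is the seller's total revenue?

All unit-bids, highest first — top 4: 44,220 (Dune-1), 43,240 (Dune-2), 42,085 (Dune-3), 40,620 (Quill-1)
First bid not allocated: $40,030.
Allocation: Dune 3, Quill 1. Every unit priced at $40,030.
Revenue = 4 × 40,030 = $160,120.

Total revenue: $160,120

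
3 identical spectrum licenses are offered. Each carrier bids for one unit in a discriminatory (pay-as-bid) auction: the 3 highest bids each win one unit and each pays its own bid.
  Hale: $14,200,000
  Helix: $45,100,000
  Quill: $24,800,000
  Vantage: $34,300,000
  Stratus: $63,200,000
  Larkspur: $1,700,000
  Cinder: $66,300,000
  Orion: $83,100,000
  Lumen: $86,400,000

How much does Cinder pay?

Cinder pays $66,300,000

Ordering the bids: 86,400,000 (Lumen), 83,100,000 (Orion), 66,300,000 (Cinder), 63,200,000 (Stratus), 45,100,000 (Helix), …
Winners (3 units): Lumen, Orion, Cinder.
Cinder wins → own bid $66,300,000.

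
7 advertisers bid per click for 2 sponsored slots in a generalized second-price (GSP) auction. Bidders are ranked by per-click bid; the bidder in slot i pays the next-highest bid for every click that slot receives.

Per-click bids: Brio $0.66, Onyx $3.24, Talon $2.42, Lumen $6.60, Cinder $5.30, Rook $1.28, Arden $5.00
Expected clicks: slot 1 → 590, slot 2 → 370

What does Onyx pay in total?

Onyx pays $0.00

Per-click bids in order: $6.60 (Lumen) > $5.30 (Cinder) > $5.00 (Arden) > …
Onyx ranks below slot 2 → no slot, pays nothing.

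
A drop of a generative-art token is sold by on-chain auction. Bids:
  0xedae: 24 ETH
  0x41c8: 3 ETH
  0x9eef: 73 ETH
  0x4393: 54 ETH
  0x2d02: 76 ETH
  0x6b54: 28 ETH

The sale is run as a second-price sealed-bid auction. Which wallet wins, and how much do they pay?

Second-price sealed-bid auction: the highest bidder wins and pays the second-highest bid.
Bids ranked: 76 (0x2d02) > 73 (0x9eef) > 54 (0x4393) > 28 (0x6b54) > 24 (0xedae) > 3 (0x41c8)
0x2d02 is highest; pays the second-highest bid, 73 ETH.

0x2d02 pays 73 ETH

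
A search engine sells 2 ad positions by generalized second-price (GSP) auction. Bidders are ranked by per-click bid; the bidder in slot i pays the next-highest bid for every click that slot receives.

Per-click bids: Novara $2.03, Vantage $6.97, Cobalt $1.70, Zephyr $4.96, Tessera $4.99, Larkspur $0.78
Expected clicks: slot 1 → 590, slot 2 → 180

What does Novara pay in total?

Novara pays $0.00

Sorting advertisers: $6.97 (Vantage) > $4.99 (Tessera) > $4.96 (Zephyr) > …
Novara ranks below slot 2 → no slot, pays nothing.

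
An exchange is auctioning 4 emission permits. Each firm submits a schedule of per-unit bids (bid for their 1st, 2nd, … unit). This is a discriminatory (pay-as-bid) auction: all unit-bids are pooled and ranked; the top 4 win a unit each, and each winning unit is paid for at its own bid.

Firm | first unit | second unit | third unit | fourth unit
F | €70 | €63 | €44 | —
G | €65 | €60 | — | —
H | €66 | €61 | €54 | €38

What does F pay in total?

Pooled unit-bids ranked (top 4): 70 (F-1), 66 (H-1), 65 (G-1), 63 (F-2)
Next rejected bid: €61 (not a price — pay-as-bid).
F's winning unit-bids: 70 + 63 = €133.

F pays €133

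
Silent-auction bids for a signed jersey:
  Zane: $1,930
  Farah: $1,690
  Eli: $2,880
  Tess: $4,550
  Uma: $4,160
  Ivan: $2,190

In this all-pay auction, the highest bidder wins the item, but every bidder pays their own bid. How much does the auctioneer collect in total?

All-pay auction: the highest bidder wins the item, but every bidder pays their own bid.
Bids ranked: 4,550 (Tess) > 4,160 (Uma) > 2,880 (Eli) > 2,190 (Ivan) > 1,930 (Zane) > 1,690 (Farah)
Tess wins with the top bid; all bids are sunk regardless.
Every bidder forfeits their bid regardless of winning.
Revenue = 1,930 + 1,690 + 2,880 + 4,550 + 4,160 + 2,190 = $17,400.

Total revenue: $17,400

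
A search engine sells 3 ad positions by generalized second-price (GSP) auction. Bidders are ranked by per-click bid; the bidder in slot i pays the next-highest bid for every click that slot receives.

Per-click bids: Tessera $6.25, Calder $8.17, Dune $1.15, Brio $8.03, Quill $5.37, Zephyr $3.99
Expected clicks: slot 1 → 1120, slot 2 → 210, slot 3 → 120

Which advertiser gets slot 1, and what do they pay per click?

Ranked by bid: $8.17 (Calder) > $8.03 (Brio) > $6.25 (Tessera) > $5.37 (Quill) > …
Slot 1 goes to the first-ranked bidder, Calder, who pays the next bid down: $8.03/click.

Calder; $8.03 per click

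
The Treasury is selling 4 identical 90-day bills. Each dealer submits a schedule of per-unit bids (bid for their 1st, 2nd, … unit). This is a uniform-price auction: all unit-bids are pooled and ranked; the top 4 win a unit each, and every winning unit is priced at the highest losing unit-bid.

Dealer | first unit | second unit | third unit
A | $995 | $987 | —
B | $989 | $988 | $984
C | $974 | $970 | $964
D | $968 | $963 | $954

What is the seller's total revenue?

Merging the schedules and taking the best 4: 995 (A-1), 989 (B-1), 988 (B-2), 987 (A-2)
The (k+1)-th unit-bid is $984.
Allocation: A 2, B 2. Every unit priced at $984.
Revenue = 4 × 984 = $3,936.

Total revenue: $3,936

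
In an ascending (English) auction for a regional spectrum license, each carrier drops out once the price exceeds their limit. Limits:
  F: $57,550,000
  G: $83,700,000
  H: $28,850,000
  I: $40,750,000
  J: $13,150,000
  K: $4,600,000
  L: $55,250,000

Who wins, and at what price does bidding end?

Limits ranked: 83,700,000 (G) > 57,550,000 (F) > 55,250,000 (L) > 40,750,000 (I) > 28,850,000 (H) > 13,150,000 (J) > …
F is the last rival to drop out, at $57,550,000; G remains and wins at that price.

G wins at $57,550,000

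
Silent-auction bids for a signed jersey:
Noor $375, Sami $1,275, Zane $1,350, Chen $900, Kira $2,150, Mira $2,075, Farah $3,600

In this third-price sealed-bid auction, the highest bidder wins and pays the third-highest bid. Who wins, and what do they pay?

Bids ranked: 3,600 (Farah) > 2,150 (Kira) > 2,075 (Mira) > 1,350 (Zane) > 1,275 (Sami) > 900 (Chen) > …
Farah is highest; pays the third-highest bid, $2,075.

Farah pays $2,075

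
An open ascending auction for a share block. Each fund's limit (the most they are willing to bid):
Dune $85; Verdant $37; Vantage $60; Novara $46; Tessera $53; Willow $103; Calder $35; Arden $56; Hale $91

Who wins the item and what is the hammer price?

Willow wins at $91

Open ascending-bid auction: the price rises until one bidder remains; the winner pays the price at which the last rival dropped out.
Sorting limits: 103 (Willow) > 91 (Hale) > 85 (Dune) > 60 (Vantage) > 56 (Arden) > 53 (Tessera) > …
Once the price passes $91, only Willow is left; the hammer falls at Hale's limit of $91.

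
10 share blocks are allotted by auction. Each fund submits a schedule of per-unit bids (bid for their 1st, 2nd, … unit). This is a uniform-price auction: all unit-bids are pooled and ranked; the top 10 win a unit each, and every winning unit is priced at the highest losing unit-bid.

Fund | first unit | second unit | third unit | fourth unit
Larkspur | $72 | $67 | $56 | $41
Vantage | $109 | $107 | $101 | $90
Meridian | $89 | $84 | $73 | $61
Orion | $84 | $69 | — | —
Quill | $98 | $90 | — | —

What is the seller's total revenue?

All unit-bids, highest first — top 10: 109 (Vantage-1), 107 (Vantage-2), 101 (Vantage-3), 98 (Quill-1), 90 (Vantage-4), 90 (Quill-2), 89 (Meridian-1), 84 (Meridian-2), 84 (Orion-1), 73 (Meridian-3)
Highest rejected unit-bid = $72.
Allocation: Meridian 3, Orion 1, Quill 2, Vantage 4. Every unit priced at $72.
Revenue = 10 × 72 = $720.

Total revenue: $720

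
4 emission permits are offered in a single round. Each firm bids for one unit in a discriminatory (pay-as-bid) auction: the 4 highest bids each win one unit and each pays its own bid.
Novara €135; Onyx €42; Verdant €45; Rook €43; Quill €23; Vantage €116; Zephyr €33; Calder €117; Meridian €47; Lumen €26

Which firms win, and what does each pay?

Novara €135, Calder €117, Vantage €116, Meridian €47

Bids ranked high→low: 135 (Novara), 117 (Calder), 116 (Vantage), 47 (Meridian), 45 (Verdant), 43 (Rook), …
Winners (4 units): Novara, Calder, Vantage, Meridian.
Each winner pays its own bid: Novara €135, Calder €117, Vantage €116, Meridian €47.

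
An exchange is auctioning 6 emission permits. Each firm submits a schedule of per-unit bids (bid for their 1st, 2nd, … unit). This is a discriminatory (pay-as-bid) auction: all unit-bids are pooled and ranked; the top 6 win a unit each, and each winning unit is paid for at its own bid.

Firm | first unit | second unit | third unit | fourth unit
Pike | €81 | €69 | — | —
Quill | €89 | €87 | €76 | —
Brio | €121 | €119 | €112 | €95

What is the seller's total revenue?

Total revenue: €623

Merging the schedules and taking the best 6: 121 (Brio-1), 119 (Brio-2), 112 (Brio-3), 95 (Brio-4), 89 (Quill-1), 87 (Quill-2)
Next rejected bid: €81 (not a price — pay-as-bid).
Each winning unit pays its own bid.
Revenue = 121 + 119 + 112 + 95 + 89 + 87 = €623.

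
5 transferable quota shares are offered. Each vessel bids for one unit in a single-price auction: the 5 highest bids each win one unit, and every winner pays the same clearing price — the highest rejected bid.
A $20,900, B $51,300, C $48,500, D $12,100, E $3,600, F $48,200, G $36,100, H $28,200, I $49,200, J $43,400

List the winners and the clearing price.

Bids ranked high→low: 51,300 (B), 49,200 (I), 48,500 (C), 48,200 (F), 43,400 (J), 36,100 (G), 28,200 (H), …
Winners (5 units): B, I, C, F, J.
Highest unsuccessful bid: $36,100 → clearing price.

B, I, C, F, J; each pays $36,100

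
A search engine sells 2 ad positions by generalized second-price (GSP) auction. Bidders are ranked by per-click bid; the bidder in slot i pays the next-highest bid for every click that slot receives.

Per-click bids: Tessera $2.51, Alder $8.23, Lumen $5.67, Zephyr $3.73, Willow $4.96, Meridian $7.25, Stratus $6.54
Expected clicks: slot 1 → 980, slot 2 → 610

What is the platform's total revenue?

Sorting advertisers: $8.23 (Alder) > $7.25 (Meridian) > $6.54 (Stratus) > …
Slot 1: Alder pays $7.25 × 980 = $7105.00
Slot 2: Meridian pays $6.54 × 610 = $3989.40
Total = $11094.40

Total revenue: $11094.40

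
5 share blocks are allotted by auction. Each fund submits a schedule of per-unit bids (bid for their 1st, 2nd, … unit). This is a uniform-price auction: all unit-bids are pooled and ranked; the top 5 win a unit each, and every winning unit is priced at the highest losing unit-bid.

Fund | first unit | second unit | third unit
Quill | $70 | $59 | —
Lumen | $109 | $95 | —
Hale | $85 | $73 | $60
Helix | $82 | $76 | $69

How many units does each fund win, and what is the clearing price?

Merging the schedules and taking the best 5: 109 (Lumen-1), 95 (Lumen-2), 85 (Hale-1), 82 (Helix-1), 76 (Helix-2)
The (k+1)-th unit-bid is $73.
Allocation: Hale 1, Helix 2, Lumen 2.

Hale 1, Helix 2, Lumen 2; clearing price $73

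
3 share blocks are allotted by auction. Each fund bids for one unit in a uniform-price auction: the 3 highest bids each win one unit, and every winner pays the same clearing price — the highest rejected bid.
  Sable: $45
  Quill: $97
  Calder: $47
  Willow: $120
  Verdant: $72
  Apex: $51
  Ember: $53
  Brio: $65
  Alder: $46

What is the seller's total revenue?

Total revenue: $195

Sorting: 120 (Willow), 97 (Quill), 72 (Verdant), 65 (Brio), 53 (Ember), …
Winners (3 units): Willow, Quill, Verdant.
First losing bid is Brio's $65, which sets the uniform price.
Total revenue = 3 × $65 = $195.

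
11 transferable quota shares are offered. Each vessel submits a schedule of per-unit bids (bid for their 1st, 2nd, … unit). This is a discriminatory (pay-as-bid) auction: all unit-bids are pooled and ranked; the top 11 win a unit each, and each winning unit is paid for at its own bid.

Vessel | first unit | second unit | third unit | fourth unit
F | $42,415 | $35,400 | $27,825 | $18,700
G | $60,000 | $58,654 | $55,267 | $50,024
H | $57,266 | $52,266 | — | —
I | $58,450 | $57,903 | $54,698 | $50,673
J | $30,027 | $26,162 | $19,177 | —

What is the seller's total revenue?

Merging the schedules and taking the best 11: 60,000 (G-1), 58,654 (G-2), 58,450 (I-1), 57,903 (I-2), 57,266 (H-1), 55,267 (G-3), 54,698 (I-3), 52,266 (H-2), 50,673 (I-4), 50,024 (G-4), 42,415 (F-1)
Next rejected bid: $35,400 (not a price — pay-as-bid).
Each winning unit pays its own bid.
Revenue = 60,000 + 58,654 + 58,450 + 57,903 + 57,266 + 55,267 + 54,698 + 52,266 + 50,673 + 50,024 + 42,415 = $597,616.

Total revenue: $597,616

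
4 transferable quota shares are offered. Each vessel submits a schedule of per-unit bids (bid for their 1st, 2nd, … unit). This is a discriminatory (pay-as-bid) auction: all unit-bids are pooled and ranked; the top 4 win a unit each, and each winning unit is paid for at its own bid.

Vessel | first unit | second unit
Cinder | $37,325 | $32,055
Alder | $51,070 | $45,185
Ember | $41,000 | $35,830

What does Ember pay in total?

Pooled unit-bids ranked (top 4): 51,070 (Alder-1), 45,185 (Alder-2), 41,000 (Ember-1), 37,325 (Cinder-1)
Next rejected bid: $35,830 (not a price — pay-as-bid).
Ember's winning unit-bids: 41,000 = $41,000.

Ember pays $41,000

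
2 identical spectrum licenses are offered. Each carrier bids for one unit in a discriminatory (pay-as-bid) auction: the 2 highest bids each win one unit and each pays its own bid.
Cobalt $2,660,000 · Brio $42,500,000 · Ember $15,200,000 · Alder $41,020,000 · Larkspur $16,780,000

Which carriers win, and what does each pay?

Brio $42,500,000, Alder $41,020,000

Bids ranked high→low: 42,500,000 (Brio), 41,020,000 (Alder), 16,780,000 (Larkspur), 15,200,000 (Ember), …
The 2 highest are Brio, Alder.
Each winner pays its own bid: Brio $42,500,000, Alder $41,020,000.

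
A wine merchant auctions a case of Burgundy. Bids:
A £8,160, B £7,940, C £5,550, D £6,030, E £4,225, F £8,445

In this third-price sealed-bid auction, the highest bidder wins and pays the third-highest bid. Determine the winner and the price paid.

Third-price sealed-bid auction: the highest bidder wins and pays the third-highest bid.
Bids ranked: 8,445 (F) > 8,160 (A) > 7,940 (B) > 6,030 (D) > 5,550 (C) > 4,225 (E)
F wins; payment is bid #3 in the ranking = £7,940.

F pays £7,940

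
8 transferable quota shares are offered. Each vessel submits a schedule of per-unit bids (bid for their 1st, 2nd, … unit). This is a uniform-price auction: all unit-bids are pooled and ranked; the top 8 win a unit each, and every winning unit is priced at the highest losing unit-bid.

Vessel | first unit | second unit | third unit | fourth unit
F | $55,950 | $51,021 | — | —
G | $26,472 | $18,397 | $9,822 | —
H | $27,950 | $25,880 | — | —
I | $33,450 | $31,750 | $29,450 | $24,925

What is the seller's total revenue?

Pooled unit-bids ranked (top 8): 55,950 (F-1), 51,021 (F-2), 33,450 (I-1), 31,750 (I-2), 29,450 (I-3), 27,950 (H-1), 26,472 (G-1), 25,880 (H-2)
Highest rejected unit-bid = $24,925.
Allocation: F 2, G 1, H 2, I 3. Every unit priced at $24,925.
Revenue = 8 × 24,925 = $199,400.

Total revenue: $199,400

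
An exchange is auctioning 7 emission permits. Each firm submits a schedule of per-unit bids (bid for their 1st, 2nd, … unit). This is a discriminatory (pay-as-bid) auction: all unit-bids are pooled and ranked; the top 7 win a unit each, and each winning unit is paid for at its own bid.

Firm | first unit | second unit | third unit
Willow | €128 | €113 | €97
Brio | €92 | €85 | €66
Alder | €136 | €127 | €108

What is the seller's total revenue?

Total revenue: €801

Merging the schedules and taking the best 7: 136 (Alder-1), 128 (Willow-1), 127 (Alder-2), 113 (Willow-2), 108 (Alder-3), 97 (Willow-3), 92 (Brio-1)
Next rejected bid: €85 (not a price — pay-as-bid).
Each winning unit pays its own bid.
Revenue = 136 + 128 + 127 + 113 + 108 + 97 + 92 = €801.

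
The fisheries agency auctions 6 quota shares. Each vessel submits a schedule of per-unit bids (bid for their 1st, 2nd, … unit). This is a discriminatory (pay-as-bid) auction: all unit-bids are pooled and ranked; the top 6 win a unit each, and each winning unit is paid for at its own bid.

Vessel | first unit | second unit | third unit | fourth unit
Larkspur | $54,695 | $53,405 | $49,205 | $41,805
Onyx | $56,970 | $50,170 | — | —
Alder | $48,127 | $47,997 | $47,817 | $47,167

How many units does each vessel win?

Alder 1, Larkspur 3, Onyx 2

Pooled unit-bids ranked (top 6): 56,970 (Onyx-1), 54,695 (Larkspur-1), 53,405 (Larkspur-2), 50,170 (Onyx-2), 49,205 (Larkspur-3), 48,127 (Alder-1)
Next rejected bid: $47,997 (not a price — pay-as-bid).
Allocation: Alder 1, Larkspur 3, Onyx 2.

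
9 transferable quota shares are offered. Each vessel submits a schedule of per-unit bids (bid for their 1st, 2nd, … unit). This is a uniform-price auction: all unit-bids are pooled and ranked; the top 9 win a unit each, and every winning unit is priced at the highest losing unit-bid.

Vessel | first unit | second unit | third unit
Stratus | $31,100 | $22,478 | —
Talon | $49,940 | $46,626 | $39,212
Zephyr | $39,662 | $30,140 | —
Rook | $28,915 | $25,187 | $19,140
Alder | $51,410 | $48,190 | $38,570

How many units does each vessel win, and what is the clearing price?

Alder 3, Stratus 1, Talon 3, Zephyr 2; clearing price $28,915

Merging the schedules and taking the best 9: 51,410 (Alder-1), 49,940 (Talon-1), 48,190 (Alder-2), 46,626 (Talon-2), 39,662 (Zephyr-1), 39,212 (Talon-3), 38,570 (Alder-3), 31,100 (Stratus-1), 30,140 (Zephyr-2)
Highest rejected unit-bid = $28,915.
Allocation: Alder 3, Stratus 1, Talon 3, Zephyr 2.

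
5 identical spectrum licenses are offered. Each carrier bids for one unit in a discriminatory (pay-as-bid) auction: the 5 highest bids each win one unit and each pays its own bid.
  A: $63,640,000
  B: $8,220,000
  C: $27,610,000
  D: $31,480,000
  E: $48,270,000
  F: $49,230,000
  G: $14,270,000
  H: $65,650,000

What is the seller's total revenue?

Sorting: 65,650,000 (H), 63,640,000 (A), 49,230,000 (F), 48,270,000 (E), 31,480,000 (D), 27,610,000 (C), 14,270,000 (G), …
Top 5: H, A, F, E, D.
Total revenue = 65,650,000 + 63,640,000 + 49,230,000 + 48,270,000 + 31,480,000 = $258,270,000.

Total revenue: $258,270,000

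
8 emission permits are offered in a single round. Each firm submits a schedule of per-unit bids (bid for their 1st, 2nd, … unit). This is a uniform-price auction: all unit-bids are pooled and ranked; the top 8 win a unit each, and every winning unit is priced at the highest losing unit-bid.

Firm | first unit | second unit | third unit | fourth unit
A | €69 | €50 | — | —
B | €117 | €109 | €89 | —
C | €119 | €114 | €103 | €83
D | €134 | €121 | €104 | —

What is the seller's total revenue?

Total revenue: €712

Pooled unit-bids ranked (top 8): 134 (D-1), 121 (D-2), 119 (C-1), 117 (B-1), 114 (C-2), 109 (B-2), 104 (D-3), 103 (C-3)
First bid not allocated: €89.
Allocation: B 2, C 3, D 3. Every unit priced at €89.
Revenue = 8 × 89 = €712.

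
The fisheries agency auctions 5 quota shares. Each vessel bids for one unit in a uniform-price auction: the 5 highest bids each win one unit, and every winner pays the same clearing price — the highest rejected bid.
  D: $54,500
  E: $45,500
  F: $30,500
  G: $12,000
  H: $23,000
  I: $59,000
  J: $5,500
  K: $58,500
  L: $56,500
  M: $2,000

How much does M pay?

Ordering the bids: 59,000 (I), 58,500 (K), 56,500 (L), 54,500 (D), 45,500 (E), 30,500 (F), 23,000 (H), …
Winners (5 units): I, K, L, D, E.
Highest unsuccessful bid: $30,500 → clearing price.
M does not win → pays $0.

M pays $0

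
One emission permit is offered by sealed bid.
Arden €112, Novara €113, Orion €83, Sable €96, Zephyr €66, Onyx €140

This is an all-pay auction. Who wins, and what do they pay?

Bids in order: 140 (Onyx) > 113 (Novara) > 112 (Arden) > 96 (Sable) > 83 (Orion) > 66 (Zephyr)
Onyx is highest and takes the item; every bidder forfeits their bid.

Onyx pays €140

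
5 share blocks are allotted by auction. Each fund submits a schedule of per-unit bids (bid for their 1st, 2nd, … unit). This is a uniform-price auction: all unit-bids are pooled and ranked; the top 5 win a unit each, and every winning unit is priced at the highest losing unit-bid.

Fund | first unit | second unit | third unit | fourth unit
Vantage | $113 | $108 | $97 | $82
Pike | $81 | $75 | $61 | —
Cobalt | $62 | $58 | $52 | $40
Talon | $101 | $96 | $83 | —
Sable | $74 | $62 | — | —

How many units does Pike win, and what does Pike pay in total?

Pike: 0 units, pays $0

Pooled unit-bids ranked (top 5): 113 (Vantage-1), 108 (Vantage-2), 101 (Talon-1), 97 (Vantage-3), 96 (Talon-2)
The (k+1)-th unit-bid is $83.
Pike wins 0 unit(s) at $83 each.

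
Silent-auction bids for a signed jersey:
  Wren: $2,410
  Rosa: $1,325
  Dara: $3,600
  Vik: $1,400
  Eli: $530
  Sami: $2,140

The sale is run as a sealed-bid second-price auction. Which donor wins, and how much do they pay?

Dara pays $2,410

Bids ranked: 3,600 (Dara) > 2,410 (Wren) > 2,140 (Sami) > 1,400 (Vik) > 1,325 (Rosa) > 530 (Eli)
Dara is highest; pays the second-highest bid, $2,410.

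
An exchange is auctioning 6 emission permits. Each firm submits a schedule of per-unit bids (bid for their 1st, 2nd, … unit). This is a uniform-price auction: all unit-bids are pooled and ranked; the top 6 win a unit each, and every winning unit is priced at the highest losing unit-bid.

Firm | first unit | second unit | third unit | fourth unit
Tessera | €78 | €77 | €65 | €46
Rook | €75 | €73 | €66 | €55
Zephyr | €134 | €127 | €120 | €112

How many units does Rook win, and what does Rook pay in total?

Rook: 0 units, pays €0

Pooled unit-bids ranked (top 6): 134 (Zephyr-1), 127 (Zephyr-2), 120 (Zephyr-3), 112 (Zephyr-4), 78 (Tessera-1), 77 (Tessera-2)
Highest rejected unit-bid = €75.
Rook wins 0 unit(s) at €75 each.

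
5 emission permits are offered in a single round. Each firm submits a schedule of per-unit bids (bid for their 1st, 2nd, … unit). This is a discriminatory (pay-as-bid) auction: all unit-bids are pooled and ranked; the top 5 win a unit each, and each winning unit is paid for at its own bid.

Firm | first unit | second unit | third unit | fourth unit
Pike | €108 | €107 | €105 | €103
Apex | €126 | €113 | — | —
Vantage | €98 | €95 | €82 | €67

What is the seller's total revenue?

Pooled unit-bids ranked (top 5): 126 (Apex-1), 113 (Apex-2), 108 (Pike-1), 107 (Pike-2), 105 (Pike-3)
Next rejected bid: €103 (not a price — pay-as-bid).
Each winning unit pays its own bid.
Revenue = 126 + 113 + 108 + 107 + 105 = €559.

Total revenue: €559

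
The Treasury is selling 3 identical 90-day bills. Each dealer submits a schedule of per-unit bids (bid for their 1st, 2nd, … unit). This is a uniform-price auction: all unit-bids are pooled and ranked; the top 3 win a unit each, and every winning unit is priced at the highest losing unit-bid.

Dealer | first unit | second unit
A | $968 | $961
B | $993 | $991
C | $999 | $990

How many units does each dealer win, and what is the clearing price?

Pooled unit-bids ranked (top 3): 999 (C-1), 993 (B-1), 991 (B-2)
The (k+1)-th unit-bid is $990.
Allocation: B 2, C 1.

B 2, C 1; clearing price $990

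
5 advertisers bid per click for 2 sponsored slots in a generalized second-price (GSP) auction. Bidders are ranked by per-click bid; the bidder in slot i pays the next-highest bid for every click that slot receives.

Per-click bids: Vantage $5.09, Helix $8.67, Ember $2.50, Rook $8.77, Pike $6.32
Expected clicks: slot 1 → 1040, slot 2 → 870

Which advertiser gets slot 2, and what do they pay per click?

Sorting advertisers: $8.77 (Rook) > $8.67 (Helix) > $6.32 (Pike) > …
Slot 2 goes to the second-ranked bidder, Helix, who pays the next bid down: $6.32/click.

Helix; $6.32 per click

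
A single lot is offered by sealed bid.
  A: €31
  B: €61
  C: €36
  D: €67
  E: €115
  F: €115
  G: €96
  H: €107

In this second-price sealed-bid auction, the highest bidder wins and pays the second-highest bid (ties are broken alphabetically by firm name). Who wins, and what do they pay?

E pays €115

Bids ranked: 115 (E) > 115 (F) > 107 (H) > 96 (G) > 67 (D) > 61 (B) > …
Tie at €115 → E wins by tie-break.
Second-price: E pays F's bid of €115.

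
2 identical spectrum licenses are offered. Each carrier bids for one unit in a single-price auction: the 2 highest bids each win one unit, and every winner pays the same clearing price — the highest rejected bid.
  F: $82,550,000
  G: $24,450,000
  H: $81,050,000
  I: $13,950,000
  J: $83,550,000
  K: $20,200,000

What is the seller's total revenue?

Total revenue: $162,100,000

Sorting: 83,550,000 (J), 82,550,000 (F), 81,050,000 (H), 24,450,000 (G), …
Top 2: J, F.
Highest unsuccessful bid: $81,050,000 → clearing price.
Total revenue = 2 × $81,050,000 = $162,100,000.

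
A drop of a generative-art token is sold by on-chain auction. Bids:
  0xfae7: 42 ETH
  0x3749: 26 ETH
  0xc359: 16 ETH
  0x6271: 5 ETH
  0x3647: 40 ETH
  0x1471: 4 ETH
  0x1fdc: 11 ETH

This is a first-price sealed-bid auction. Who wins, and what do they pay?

0xfae7 pays 42 ETH

Bids in order: 42 (0xfae7) > 40 (0x3647) > 26 (0x3749) > 16 (0xc359) > 11 (0x1fdc) > 5 (0x6271) > …
0xfae7 is highest → pays own bid, 42 ETH.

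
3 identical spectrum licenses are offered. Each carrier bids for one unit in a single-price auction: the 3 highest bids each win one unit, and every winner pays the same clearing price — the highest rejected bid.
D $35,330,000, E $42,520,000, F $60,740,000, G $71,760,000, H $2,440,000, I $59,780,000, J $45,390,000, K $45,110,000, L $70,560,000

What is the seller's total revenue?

Sorting: 71,760,000 (G), 70,560,000 (L), 60,740,000 (F), 59,780,000 (I), 45,390,000 (J), …
The 3 highest are G, L, F.
Highest unsuccessful bid: $59,780,000 → clearing price.
Total revenue = 3 × $59,780,000 = $179,340,000.

Total revenue: $179,340,000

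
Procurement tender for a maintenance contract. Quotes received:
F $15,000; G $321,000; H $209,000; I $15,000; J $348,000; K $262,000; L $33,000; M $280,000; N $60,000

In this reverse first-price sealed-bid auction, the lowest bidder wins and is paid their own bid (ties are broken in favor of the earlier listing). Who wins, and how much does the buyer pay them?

Rule: the lowest bidder wins and is paid their own bid.
Sorting bids: 15,000 (F) < 15,000 (I) < 33,000 (L) < 60,000 (N) < 209,000 (H) < 262,000 (K) < …
F and I tie at $15,000; tie-break gives it to F.
F is lowest → is paid own bid, $15,000.

F is paid $15,000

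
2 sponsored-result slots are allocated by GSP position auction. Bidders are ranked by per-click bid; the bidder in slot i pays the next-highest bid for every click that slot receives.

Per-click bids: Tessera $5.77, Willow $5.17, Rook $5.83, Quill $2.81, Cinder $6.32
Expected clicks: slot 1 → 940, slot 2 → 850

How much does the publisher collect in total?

Total revenue: $10384.70

Ranked by bid: $6.32 (Cinder) > $5.83 (Rook) > $5.77 (Tessera) > …
Slot 1: Cinder pays $5.83 × 940 = $5480.20
Slot 2: Rook pays $5.77 × 850 = $4904.50
Total = $10384.70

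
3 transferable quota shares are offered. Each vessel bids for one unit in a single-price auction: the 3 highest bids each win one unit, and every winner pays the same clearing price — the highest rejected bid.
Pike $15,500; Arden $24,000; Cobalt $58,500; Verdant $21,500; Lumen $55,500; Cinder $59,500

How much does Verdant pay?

Ordering the bids: 59,500 (Cinder), 58,500 (Cobalt), 55,500 (Lumen), 24,000 (Arden), 21,500 (Verdant), …
Winners (3 units): Cinder, Cobalt, Lumen.
First losing bid is Arden's $24,000, which sets the uniform price.
Verdant does not win → pays $0.

Verdant pays $0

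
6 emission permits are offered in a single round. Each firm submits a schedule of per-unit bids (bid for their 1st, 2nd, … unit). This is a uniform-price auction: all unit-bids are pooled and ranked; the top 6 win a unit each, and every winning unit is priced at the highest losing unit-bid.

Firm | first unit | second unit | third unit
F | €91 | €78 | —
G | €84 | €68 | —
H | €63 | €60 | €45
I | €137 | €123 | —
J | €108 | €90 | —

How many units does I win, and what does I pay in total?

I: 2 units, pays €156

All unit-bids, highest first — top 6: 137 (I-1), 123 (I-2), 108 (J-1), 91 (F-1), 90 (J-2), 84 (G-1)
Highest rejected unit-bid = €78.
I wins 2 unit(s) at €78 each.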